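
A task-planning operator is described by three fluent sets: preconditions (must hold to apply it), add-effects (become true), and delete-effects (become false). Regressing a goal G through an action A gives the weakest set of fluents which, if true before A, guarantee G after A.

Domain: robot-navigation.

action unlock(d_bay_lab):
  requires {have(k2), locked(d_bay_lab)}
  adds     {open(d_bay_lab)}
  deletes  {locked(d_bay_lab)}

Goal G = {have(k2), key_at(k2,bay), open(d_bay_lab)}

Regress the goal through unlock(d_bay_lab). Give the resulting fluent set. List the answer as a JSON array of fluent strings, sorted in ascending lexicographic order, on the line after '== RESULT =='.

Compute (G \ add) ∪ pre:
  G ∩ del = {}  (empty — regression defined)
  G \ add = {have(k2), key_at(k2,bay), open(d_bay_lab)} \ {open(d_bay_lab)} = {have(k2), key_at(k2,bay)}
  ∪ pre   = {have(k2), key_at(k2,bay)} ∪ {have(k2), locked(d_bay_lab)}
          = {have(k2), key_at(k2,bay), locked(d_bay_lab)}

== RESULT ==
["have(k2)", "key_at(k2,bay)", "locked(d_bay_lab)"]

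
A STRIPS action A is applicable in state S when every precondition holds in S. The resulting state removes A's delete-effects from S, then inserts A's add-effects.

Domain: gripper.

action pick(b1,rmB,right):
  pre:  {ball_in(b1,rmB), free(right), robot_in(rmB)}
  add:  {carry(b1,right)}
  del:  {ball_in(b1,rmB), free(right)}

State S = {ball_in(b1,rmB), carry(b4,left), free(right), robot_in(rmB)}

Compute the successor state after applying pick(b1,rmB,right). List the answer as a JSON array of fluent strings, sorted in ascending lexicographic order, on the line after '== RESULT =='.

Compute (S \ del) ∪ add:
  pre ⊆ S: {ball_in(b1,rmB), free(right), robot_in(rmB)} ⊆ S  — applicable
  S \ del = {carry(b4,left), robot_in(rmB)}
  ∪ add   = {carry(b1,right), carry(b4,left), robot_in(rmB)}

== RESULT ==
["carry(b1,right)", "carry(b4,left)", "robot_in(rmB)"]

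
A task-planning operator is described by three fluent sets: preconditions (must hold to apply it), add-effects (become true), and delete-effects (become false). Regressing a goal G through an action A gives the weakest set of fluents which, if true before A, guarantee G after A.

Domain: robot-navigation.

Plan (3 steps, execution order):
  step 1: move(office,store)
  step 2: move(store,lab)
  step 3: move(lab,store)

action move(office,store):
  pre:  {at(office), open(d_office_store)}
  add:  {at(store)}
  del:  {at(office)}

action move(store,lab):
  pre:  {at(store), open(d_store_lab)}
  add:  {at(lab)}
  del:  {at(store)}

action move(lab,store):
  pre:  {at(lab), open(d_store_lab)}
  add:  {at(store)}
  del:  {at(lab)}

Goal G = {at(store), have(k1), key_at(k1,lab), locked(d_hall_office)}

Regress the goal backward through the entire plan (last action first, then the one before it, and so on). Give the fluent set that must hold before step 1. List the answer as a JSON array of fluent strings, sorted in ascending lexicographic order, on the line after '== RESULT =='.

Work backward from the goal:
  through step 3 (move(lab,store)): drop {at(store)}, keep {have(k1), key_at(k1,lab), locked(d_hall_office)}, require {at(lab), open(d_store_lab)}
    → {at(lab), have(k1), key_at(k1,lab), locked(d_hall_office), open(d_store_lab)}
  through step 2 (move(store,lab)): drop {at(lab)}, keep {have(k1), key_at(k1,lab), locked(d_hall_office), open(d_store_lab)}, require {at(store), open(d_store_lab)}
    → {at(store), have(k1), key_at(k1,lab), locked(d_hall_office), open(d_store_lab)}
  through step 1 (move(office,store)): drop {at(store)}, keep {have(k1), key_at(k1,lab), locked(d_hall_office), open(d_store_lab)}, require {at(office), open(d_office_store)}
    → {at(office), have(k1), key_at(k1,lab), locked(d_hall_office), open(d_office_store), open(d_store_lab)}

== RESULT ==
["at(office)", "have(k1)", "key_at(k1,lab)", "locked(d_hall_office)", "open(d_office_store)", "open(d_store_lab)"]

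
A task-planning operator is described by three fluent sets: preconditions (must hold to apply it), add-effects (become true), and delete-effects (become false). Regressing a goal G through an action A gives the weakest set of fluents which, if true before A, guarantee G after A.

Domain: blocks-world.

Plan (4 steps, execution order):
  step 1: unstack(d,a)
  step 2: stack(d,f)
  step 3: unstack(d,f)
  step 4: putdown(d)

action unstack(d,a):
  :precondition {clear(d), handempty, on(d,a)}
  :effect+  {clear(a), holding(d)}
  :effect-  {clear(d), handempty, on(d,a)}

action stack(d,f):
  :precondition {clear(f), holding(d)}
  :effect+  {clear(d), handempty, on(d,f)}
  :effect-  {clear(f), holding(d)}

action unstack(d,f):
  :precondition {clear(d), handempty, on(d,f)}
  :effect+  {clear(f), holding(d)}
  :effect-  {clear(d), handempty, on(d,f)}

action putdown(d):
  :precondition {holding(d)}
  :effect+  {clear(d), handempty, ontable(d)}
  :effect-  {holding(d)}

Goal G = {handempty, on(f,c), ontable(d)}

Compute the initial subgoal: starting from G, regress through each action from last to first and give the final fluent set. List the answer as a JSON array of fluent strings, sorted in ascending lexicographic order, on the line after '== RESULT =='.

Work backward from the goal:
  through step 4 (putdown(d)): drop {handempty, ontable(d)}, keep {on(f,c)}, require {holding(d)}
    → {holding(d), on(f,c)}
  through step 3 (unstack(d,f)): drop {holding(d)}, keep {on(f,c)}, require {clear(d), handempty, on(d,f)}
    → {clear(d), handempty, on(d,f), on(f,c)}
  through step 2 (stack(d,f)): drop {clear(d), handempty, on(d,f)}, keep {on(f,c)}, require {clear(f), holding(d)}
    → {clear(f), holding(d), on(f,c)}
  through step 1 (unstack(d,a)): drop {holding(d)}, keep {clear(f), on(f,c)}, require {clear(d), handempty, on(d,a)}
    → {clear(d), clear(f), handempty, on(d,a), on(f,c)}

== RESULT ==
["clear(d)", "clear(f)", "handempty", "on(d,a)", "on(f,c)"]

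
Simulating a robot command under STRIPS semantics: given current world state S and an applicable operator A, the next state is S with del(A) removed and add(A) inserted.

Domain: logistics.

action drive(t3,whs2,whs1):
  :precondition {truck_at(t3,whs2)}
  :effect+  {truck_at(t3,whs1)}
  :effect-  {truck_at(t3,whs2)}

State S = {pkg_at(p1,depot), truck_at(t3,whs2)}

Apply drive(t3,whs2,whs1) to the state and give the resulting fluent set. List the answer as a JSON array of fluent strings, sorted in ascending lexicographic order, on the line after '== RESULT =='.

Progress:
  pre ⊆ S: {truck_at(t3,whs2)} ⊆ S  — applicable
  S \ del = {pkg_at(p1,depot)}
  ∪ add   = {pkg_at(p1,depot), truck_at(t3,whs1)}

== RESULT ==
["pkg_at(p1,depot)", "truck_at(t3,whs1)"]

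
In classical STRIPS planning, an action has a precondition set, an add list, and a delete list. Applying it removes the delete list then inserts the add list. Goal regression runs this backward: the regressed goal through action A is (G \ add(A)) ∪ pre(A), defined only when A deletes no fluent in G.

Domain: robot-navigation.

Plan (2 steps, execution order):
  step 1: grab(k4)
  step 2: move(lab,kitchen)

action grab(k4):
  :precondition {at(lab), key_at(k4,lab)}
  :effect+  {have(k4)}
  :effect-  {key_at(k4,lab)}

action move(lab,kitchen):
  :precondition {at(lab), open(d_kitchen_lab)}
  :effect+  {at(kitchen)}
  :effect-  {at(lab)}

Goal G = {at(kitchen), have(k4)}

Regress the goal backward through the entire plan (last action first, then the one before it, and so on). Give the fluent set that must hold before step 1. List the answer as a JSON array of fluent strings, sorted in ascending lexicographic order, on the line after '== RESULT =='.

Regress step by step:
  through step 2 (move(lab,kitchen)): drop {at(kitchen)}, keep {have(k4)}, require {at(lab), open(d_kitchen_lab)}
    → {at(lab), have(k4), open(d_kitchen_lab)}
  through step 1 (grab(k4)): drop {have(k4)}, keep {at(lab), open(d_kitchen_lab)}, require {at(lab), key_at(k4,lab)}
    → {at(lab), key_at(k4,lab), open(d_kitchen_lab)}

== RESULT ==
["at(lab)", "key_at(k4,lab)", "open(d_kitchen_lab)"]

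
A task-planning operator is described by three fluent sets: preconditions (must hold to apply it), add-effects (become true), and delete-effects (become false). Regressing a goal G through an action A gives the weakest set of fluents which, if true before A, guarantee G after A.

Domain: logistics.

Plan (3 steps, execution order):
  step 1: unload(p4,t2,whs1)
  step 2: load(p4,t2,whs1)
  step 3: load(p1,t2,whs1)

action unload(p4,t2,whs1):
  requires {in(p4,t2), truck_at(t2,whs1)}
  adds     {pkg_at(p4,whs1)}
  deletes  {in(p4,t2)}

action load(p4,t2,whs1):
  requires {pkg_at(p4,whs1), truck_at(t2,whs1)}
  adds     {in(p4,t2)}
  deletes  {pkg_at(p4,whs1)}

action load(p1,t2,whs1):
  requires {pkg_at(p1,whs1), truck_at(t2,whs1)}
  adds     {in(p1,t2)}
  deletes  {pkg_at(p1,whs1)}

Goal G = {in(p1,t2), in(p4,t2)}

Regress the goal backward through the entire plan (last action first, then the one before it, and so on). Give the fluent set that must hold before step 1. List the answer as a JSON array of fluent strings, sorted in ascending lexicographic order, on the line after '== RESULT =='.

Regress step by step:
  through step 3 (load(p1,t2,whs1)): drop {in(p1,t2)}, keep {in(p4,t2)}, require {pkg_at(p1,whs1), truck_at(t2,whs1)}
    → {in(p4,t2), pkg_at(p1,whs1), truck_at(t2,whs1)}
  through step 2 (load(p4,t2,whs1)): drop {in(p4,t2)}, keep {pkg_at(p1,whs1), truck_at(t2,whs1)}, require {pkg_at(p4,whs1), truck_at(t2,whs1)}
    → {pkg_at(p1,whs1), pkg_at(p4,whs1), truck_at(t2,whs1)}
  through step 1 (unload(p4,t2,whs1)): drop {pkg_at(p4,whs1)}, keep {pkg_at(p1,whs1), truck_at(t2,whs1)}, require {in(p4,t2), truck_at(t2,whs1)}
    → {in(p4,t2), pkg_at(p1,whs1), truck_at(t2,whs1)}

== RESULT ==
["in(p4,t2)", "pkg_at(p1,whs1)", "truck_at(t2,whs1)"]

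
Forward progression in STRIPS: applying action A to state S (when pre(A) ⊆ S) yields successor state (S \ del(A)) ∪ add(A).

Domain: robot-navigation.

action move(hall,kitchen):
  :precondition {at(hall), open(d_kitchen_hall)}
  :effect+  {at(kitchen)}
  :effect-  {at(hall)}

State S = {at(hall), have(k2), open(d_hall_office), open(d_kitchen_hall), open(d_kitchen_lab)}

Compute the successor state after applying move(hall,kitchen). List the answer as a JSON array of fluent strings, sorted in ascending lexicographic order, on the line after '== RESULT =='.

Progress:
  pre ⊆ S: {at(hall), open(d_kitchen_hall)} ⊆ S  — applicable
  S \ del = {have(k2), open(d_hall_office), open(d_kitchen_hall), open(d_kitchen_lab)}
  ∪ add   = {at(kitchen), have(k2), open(d_hall_office), open(d_kitchen_hall), open(d_kitchen_lab)}

== RESULT ==
["at(kitchen)", "have(k2)", "open(d_hall_office)", "open(d_kitchen_hall)", "open(d_kitchen_lab)"]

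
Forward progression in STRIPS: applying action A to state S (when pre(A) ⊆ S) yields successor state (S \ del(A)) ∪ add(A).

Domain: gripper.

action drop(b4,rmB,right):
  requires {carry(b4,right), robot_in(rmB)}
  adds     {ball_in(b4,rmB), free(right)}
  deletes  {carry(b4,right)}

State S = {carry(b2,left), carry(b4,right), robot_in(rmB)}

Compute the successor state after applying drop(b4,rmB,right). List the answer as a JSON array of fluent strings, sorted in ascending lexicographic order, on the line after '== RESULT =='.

Compute (S \ del) ∪ add:
  pre ⊆ S: {carry(b4,right), robot_in(rmB)} ⊆ S  — applicable
  S \ del = {carry(b2,left), robot_in(rmB)}
  ∪ add   = {ball_in(b4,rmB), carry(b2,left), free(right), robot_in(rmB)}

== RESULT ==
["ball_in(b4,rmB)", "carry(b2,left)", "free(right)", "robot_in(rmB)"]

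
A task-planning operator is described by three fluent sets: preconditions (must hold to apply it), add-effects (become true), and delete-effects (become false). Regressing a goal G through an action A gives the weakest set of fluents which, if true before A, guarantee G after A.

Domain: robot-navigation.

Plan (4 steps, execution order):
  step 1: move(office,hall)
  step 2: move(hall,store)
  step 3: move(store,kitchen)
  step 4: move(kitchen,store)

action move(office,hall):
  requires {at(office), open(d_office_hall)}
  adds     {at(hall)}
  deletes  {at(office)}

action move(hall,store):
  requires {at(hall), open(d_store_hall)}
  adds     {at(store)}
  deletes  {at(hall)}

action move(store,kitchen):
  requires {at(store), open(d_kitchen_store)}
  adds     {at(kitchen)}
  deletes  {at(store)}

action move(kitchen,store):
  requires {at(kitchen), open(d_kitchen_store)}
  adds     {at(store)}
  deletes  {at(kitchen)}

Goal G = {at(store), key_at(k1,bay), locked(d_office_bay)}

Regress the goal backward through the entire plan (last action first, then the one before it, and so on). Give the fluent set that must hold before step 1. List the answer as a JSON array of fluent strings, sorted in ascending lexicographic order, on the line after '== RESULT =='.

Work backward from the goal:
  through step 4 (move(kitchen,store)): drop {at(store)}, keep {key_at(k1,bay), locked(d_office_bay)}, require {at(kitchen), open(d_kitchen_store)}
    → {at(kitchen), key_at(k1,bay), locked(d_office_bay), open(d_kitchen_store)}
  through step 3 (move(store,kitchen)): drop {at(kitchen)}, keep {key_at(k1,bay), locked(d_office_bay), open(d_kitchen_store)}, require {at(store), open(d_kitchen_store)}
    → {at(store), key_at(k1,bay), locked(d_office_bay), open(d_kitchen_store)}
  through step 2 (move(hall,store)): drop {at(store)}, keep {key_at(k1,bay), locked(d_office_bay), open(d_kitchen_store)}, require {at(hall), open(d_store_hall)}
    → {at(hall), key_at(k1,bay), locked(d_office_bay), open(d_kitchen_store), open(d_store_hall)}
  through step 1 (move(office,hall)): drop {at(hall)}, keep {key_at(k1,bay), locked(d_office_bay), open(d_kitchen_store), open(d_store_hall)}, require {at(office), open(d_office_hall)}
    → {at(office), key_at(k1,bay), locked(d_office_bay), open(d_kitchen_store), open(d_office_hall), open(d_store_hall)}

== RESULT ==
["at(office)", "key_at(k1,bay)", "locked(d_office_bay)", "open(d_kitchen_store)", "open(d_office_hall)", "open(d_store_hall)"]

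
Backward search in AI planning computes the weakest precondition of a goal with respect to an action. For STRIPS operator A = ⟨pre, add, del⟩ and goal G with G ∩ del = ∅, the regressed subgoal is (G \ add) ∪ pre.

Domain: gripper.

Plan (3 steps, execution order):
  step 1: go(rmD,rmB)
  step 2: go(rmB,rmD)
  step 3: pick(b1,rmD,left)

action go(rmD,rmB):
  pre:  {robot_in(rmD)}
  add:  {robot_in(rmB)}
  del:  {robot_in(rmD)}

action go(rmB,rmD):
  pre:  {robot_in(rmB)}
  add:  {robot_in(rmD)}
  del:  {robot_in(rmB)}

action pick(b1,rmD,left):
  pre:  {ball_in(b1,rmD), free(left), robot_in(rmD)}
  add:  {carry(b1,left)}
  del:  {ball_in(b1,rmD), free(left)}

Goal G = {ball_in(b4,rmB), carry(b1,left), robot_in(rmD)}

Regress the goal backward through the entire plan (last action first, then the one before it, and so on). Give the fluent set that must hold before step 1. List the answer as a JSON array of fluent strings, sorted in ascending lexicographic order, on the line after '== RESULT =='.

Work backward from the goal:
  through step 3 (pick(b1,rmD,left)): drop {carry(b1,left)}, keep {ball_in(b4,rmB), robot_in(rmD)}, require {ball_in(b1,rmD), free(left), robot_in(rmD)}
    → {ball_in(b1,rmD), ball_in(b4,rmB), free(left), robot_in(rmD)}
  through step 2 (go(rmB,rmD)): drop {robot_in(rmD)}, keep {ball_in(b1,rmD), ball_in(b4,rmB), free(left)}, require {robot_in(rmB)}
    → {ball_in(b1,rmD), ball_in(b4,rmB), free(left), robot_in(rmB)}
  through step 1 (go(rmD,rmB)): drop {robot_in(rmB)}, keep {ball_in(b1,rmD), ball_in(b4,rmB), free(left)}, require {robot_in(rmD)}
    → {ball_in(b1,rmD), ball_in(b4,rmB), free(left), robot_in(rmD)}

== RESULT ==
["ball_in(b1,rmD)", "ball_in(b4,rmB)", "free(left)", "robot_in(rmD)"]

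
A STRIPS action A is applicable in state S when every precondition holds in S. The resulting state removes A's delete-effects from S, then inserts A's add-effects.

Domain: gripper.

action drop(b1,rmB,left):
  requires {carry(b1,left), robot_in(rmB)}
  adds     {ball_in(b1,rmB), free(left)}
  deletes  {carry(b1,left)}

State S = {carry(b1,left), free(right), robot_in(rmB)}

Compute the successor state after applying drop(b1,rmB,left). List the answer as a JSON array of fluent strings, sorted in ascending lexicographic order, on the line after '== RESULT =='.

Progress:
  pre ⊆ S: {carry(b1,left), robot_in(rmB)} ⊆ S  — applicable
  S \ del = {free(right), robot_in(rmB)}
  ∪ add   = {ball_in(b1,rmB), free(left), free(right), robot_in(rmB)}

== RESULT ==
["ball_in(b1,rmB)", "free(left)", "free(right)", "robot_in(rmB)"]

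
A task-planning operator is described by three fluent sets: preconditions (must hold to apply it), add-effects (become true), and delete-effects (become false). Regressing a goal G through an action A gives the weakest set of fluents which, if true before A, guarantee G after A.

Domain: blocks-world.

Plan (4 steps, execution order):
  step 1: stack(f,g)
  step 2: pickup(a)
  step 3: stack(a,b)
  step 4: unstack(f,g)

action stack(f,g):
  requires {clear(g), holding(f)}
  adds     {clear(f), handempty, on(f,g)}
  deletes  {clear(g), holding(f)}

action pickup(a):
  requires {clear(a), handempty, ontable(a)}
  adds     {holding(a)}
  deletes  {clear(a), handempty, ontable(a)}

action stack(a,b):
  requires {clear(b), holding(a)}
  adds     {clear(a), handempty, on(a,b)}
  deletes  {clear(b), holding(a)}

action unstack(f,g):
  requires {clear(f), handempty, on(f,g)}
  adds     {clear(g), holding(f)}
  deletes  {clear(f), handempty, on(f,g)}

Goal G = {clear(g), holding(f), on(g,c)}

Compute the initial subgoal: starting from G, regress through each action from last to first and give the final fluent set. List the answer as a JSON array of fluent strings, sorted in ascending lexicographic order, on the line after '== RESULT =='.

Regress step by step:
  through step 4 (unstack(f,g)): drop {clear(g), holding(f)}, keep {on(g,c)}, require {clear(f), handempty, on(f,g)}
    → {clear(f), handempty, on(f,g), on(g,c)}
  through step 3 (stack(a,b)): drop {handempty}, keep {clear(f), on(f,g), on(g,c)}, require {clear(b), holding(a)}
    → {clear(b), clear(f), holding(a), on(f,g), on(g,c)}
  through step 2 (pickup(a)): drop {holding(a)}, keep {clear(b), clear(f), on(f,g), on(g,c)}, require {clear(a), handempty, ontable(a)}
    → {clear(a), clear(b), clear(f), handempty, on(f,g), on(g,c), ontable(a)}
  through step 1 (stack(f,g)): drop {clear(f), handempty, on(f,g)}, keep {clear(a), clear(b), on(g,c), ontable(a)}, require {clear(g), holding(f)}
    → {clear(a), clear(b), clear(g), holding(f), on(g,c), ontable(a)}

== RESULT ==
["clear(a)", "clear(b)", "clear(g)", "holding(f)", "on(g,c)", "ontable(a)"]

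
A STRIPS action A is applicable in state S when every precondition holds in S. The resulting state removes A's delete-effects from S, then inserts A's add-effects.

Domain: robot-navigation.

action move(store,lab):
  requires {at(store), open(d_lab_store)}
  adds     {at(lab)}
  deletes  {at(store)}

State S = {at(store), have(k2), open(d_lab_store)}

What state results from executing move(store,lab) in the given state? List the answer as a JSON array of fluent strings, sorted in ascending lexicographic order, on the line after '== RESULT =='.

Progress:
  pre ⊆ S: {at(store), open(d_lab_store)} ⊆ S  — applicable
  S \ del = {have(k2), open(d_lab_store)}
  ∪ add   = {at(lab), have(k2), open(d_lab_store)}

== RESULT ==
["at(lab)", "have(k2)", "open(d_lab_store)"]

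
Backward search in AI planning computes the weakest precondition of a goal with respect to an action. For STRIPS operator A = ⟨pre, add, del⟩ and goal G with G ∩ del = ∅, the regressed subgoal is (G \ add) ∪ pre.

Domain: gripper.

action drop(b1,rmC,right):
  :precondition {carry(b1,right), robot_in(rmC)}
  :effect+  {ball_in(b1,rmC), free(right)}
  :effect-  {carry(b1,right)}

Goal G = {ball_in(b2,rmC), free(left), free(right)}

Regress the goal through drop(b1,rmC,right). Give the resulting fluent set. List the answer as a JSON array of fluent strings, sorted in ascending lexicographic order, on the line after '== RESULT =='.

Regress:
  G ∩ del = {}  (empty — regression defined)
  G \ add = {ball_in(b2,rmC), free(left), free(right)} \ {ball_in(b1,rmC), free(right)} = {ball_in(b2,rmC), free(left)}
  ∪ pre   = {ball_in(b2,rmC), free(left)} ∪ {carry(b1,right), robot_in(rmC)}
          = {ball_in(b2,rmC), carry(b1,right), free(left), robot_in(rmC)}

== RESULT ==
["ball_in(b2,rmC)", "carry(b1,right)", "free(left)", "robot_in(rmC)"]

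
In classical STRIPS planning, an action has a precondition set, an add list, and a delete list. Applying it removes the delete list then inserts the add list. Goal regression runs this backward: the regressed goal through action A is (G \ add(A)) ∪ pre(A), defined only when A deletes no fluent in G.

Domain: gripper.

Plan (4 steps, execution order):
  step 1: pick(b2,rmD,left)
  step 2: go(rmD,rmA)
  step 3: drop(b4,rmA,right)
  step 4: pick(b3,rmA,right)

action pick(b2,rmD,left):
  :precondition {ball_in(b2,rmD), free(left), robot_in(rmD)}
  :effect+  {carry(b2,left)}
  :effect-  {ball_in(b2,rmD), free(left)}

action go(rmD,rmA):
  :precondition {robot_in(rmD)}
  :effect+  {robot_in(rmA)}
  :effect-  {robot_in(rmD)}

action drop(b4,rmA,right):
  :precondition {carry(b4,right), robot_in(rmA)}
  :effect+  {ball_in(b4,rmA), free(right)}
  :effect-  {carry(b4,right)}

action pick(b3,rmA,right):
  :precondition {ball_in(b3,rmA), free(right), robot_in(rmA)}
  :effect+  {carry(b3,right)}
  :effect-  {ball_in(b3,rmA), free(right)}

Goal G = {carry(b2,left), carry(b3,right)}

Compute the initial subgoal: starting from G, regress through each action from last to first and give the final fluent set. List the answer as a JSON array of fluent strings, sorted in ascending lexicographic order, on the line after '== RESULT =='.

Regress step by step:
  through step 4 (pick(b3,rmA,right)): drop {carry(b3,right)}, keep {carry(b2,left)}, require {ball_in(b3,rmA), free(right), robot_in(rmA)}
    → {ball_in(b3,rmA), carry(b2,left), free(right), robot_in(rmA)}
  through step 3 (drop(b4,rmA,right)): drop {free(right)}, keep {ball_in(b3,rmA), carry(b2,left), robot_in(rmA)}, require {carry(b4,right), robot_in(rmA)}
    → {ball_in(b3,rmA), carry(b2,left), carry(b4,right), robot_in(rmA)}
  through step 2 (go(rmD,rmA)): drop {robot_in(rmA)}, keep {ball_in(b3,rmA), carry(b2,left), carry(b4,right)}, require {robot_in(rmD)}
    → {ball_in(b3,rmA), carry(b2,left), carry(b4,right), robot_in(rmD)}
  through step 1 (pick(b2,rmD,left)): drop {carry(b2,left)}, keep {ball_in(b3,rmA), carry(b4,right), robot_in(rmD)}, require {ball_in(b2,rmD), free(left), robot_in(rmD)}
    → {ball_in(b2,rmD), ball_in(b3,rmA), carry(b4,right), free(left), robot_in(rmD)}

== RESULT ==
["ball_in(b2,rmD)", "ball_in(b3,rmA)", "carry(b4,right)", "free(left)", "robot_in(rmD)"]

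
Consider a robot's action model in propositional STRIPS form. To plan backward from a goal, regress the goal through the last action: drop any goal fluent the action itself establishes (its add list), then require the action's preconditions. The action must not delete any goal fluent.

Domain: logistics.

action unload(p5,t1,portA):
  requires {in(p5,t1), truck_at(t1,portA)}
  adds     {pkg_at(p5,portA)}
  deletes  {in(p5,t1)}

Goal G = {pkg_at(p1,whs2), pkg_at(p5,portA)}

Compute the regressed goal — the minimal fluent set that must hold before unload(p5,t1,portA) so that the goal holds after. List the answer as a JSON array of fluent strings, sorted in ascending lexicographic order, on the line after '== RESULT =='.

Regress:
  G ∩ del = {}  (empty — regression defined)
  G \ add = {pkg_at(p1,whs2), pkg_at(p5,portA)} \ {pkg_at(p5,portA)} = {pkg_at(p1,whs2)}
  ∪ pre   = {pkg_at(p1,whs2)} ∪ {in(p5,t1), truck_at(t1,portA)}
          = {in(p5,t1), pkg_at(p1,whs2), truck_at(t1,portA)}

== RESULT ==
["in(p5,t1)", "pkg_at(p1,whs2)", "truck_at(t1,portA)"]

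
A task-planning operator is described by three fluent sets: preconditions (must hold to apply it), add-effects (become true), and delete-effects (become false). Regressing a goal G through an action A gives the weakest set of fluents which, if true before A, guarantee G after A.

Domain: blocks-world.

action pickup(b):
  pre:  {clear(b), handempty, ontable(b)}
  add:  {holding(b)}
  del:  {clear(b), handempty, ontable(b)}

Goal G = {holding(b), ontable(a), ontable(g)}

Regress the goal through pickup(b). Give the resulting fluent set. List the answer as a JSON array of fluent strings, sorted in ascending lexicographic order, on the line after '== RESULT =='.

Regress:
  G ∩ del = {}  (empty — regression defined)
  G \ add = {holding(b), ontable(a), ontable(g)} \ {holding(b)} = {ontable(a), ontable(g)}
  ∪ pre   = {ontable(a), ontable(g)} ∪ {clear(b), handempty, ontable(b)}
          = {clear(b), handempty, ontable(a), ontable(b), ontable(g)}

== RESULT ==
["clear(b)", "handempty", "ontable(a)", "ontable(b)", "ontable(g)"]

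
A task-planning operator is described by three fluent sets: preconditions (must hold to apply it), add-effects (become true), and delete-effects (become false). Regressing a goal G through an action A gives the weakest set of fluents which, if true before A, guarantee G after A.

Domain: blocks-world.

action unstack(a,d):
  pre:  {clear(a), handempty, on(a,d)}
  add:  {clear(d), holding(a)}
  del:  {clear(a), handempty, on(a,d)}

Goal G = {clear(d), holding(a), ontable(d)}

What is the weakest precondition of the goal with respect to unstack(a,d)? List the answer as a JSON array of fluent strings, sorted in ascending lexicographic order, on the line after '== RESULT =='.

Compute (G \ add) ∪ pre:
  G ∩ del = {}  (empty — regression defined)
  G \ add = {clear(d), holding(a), ontable(d)} \ {clear(d), holding(a)} = {ontable(d)}
  ∪ pre   = {ontable(d)} ∪ {clear(a), handempty, on(a,d)}
          = {clear(a), handempty, on(a,d), ontable(d)}

== RESULT ==
["clear(a)", "handempty", "on(a,d)", "ontable(d)"]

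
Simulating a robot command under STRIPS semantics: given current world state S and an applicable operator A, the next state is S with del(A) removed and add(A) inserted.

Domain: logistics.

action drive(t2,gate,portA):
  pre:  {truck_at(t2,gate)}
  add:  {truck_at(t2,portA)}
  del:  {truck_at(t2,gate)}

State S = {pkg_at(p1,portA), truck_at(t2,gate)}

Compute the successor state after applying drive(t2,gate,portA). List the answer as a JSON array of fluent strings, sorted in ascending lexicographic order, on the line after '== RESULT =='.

Compute (S \ del) ∪ add:
  pre ⊆ S: {truck_at(t2,gate)} ⊆ S  — applicable
  S \ del = {pkg_at(p1,portA)}
  ∪ add   = {pkg_at(p1,portA), truck_at(t2,portA)}

== RESULT ==
["pkg_at(p1,portA)", "truck_at(t2,portA)"]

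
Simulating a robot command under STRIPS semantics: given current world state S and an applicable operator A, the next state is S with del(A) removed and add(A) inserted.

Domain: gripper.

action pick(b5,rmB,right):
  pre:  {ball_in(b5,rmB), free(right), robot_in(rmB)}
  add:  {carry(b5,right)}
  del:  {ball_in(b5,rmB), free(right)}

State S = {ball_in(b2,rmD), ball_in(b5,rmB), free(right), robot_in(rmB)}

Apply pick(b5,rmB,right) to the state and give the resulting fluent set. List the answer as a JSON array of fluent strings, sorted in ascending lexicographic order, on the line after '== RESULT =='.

Compute (S \ del) ∪ add:
  pre ⊆ S: {ball_in(b5,rmB), free(right), robot_in(rmB)} ⊆ S  — applicable
  S \ del = {ball_in(b2,rmD), robot_in(rmB)}
  ∪ add   = {ball_in(b2,rmD), carry(b5,right), robot_in(rmB)}

== RESULT ==
["ball_in(b2,rmD)", "carry(b5,right)", "robot_in(rmB)"]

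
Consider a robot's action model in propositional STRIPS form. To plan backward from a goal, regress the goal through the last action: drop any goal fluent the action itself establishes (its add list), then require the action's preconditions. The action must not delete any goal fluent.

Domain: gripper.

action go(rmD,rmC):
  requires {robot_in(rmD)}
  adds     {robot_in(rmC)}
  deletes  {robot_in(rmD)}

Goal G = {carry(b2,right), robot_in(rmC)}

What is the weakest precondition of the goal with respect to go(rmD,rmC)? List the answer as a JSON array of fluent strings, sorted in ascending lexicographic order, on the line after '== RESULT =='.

Regress:
  G ∩ del = {}  (empty — regression defined)
  G \ add = {carry(b2,right), robot_in(rmC)} \ {robot_in(rmC)} = {carry(b2,right)}
  ∪ pre   = {carry(b2,right)} ∪ {robot_in(rmD)}
          = {carry(b2,right), robot_in(rmD)}

== RESULT ==
["carry(b2,right)", "robot_in(rmD)"]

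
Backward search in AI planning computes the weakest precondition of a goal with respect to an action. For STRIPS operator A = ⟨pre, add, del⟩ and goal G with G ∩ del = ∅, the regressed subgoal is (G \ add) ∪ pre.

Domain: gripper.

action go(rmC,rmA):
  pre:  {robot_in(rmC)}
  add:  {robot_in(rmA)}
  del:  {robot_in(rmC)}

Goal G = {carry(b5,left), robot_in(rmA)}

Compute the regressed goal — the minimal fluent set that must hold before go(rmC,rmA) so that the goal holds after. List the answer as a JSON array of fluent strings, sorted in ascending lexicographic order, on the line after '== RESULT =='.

Regress:
  G ∩ del = {}  (empty — regression defined)
  G \ add = {carry(b5,left), robot_in(rmA)} \ {robot_in(rmA)} = {carry(b5,left)}
  ∪ pre   = {carry(b5,left)} ∪ {robot_in(rmC)}
          = {carry(b5,left), robot_in(rmC)}

== RESULT ==
["carry(b5,left)", "robot_in(rmC)"]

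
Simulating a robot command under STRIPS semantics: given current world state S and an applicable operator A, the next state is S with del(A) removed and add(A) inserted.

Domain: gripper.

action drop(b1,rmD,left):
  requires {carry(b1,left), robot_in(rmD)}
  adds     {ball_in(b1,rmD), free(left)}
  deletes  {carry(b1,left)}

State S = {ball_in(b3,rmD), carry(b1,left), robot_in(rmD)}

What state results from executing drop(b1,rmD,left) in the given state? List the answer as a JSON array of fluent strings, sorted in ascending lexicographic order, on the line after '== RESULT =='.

Compute (S \ del) ∪ add:
  pre ⊆ S: {carry(b1,left), robot_in(rmD)} ⊆ S  — applicable
  S \ del = {ball_in(b3,rmD), robot_in(rmD)}
  ∪ add   = {ball_in(b1,rmD), ball_in(b3,rmD), free(left), robot_in(rmD)}

== RESULT ==
["ball_in(b1,rmD)", "ball_in(b3,rmD)", "free(left)", "robot_in(rmD)"]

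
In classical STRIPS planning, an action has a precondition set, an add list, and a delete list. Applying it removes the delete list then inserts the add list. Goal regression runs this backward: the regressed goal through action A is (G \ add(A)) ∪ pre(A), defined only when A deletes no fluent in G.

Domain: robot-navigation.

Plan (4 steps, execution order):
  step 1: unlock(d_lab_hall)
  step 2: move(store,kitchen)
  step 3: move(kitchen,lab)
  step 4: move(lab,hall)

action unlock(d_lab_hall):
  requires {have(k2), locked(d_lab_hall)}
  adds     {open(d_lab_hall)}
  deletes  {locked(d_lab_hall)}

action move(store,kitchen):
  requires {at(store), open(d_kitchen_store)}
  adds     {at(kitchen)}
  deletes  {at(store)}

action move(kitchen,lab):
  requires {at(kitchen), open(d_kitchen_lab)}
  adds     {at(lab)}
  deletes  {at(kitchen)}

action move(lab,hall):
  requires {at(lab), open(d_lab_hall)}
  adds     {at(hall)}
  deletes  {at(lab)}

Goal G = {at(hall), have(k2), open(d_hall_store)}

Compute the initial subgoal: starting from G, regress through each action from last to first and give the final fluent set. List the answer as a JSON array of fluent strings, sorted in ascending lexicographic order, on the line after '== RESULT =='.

Work backward from the goal:
  through step 4 (move(lab,hall)): drop {at(hall)}, keep {have(k2), open(d_hall_store)}, require {at(lab), open(d_lab_hall)}
    → {at(lab), have(k2), open(d_hall_store), open(d_lab_hall)}
  through step 3 (move(kitchen,lab)): drop {at(lab)}, keep {have(k2), open(d_hall_store), open(d_lab_hall)}, require {at(kitchen), open(d_kitchen_lab)}
    → {at(kitchen), have(k2), open(d_hall_store), open(d_kitchen_lab), open(d_lab_hall)}
  through step 2 (move(store,kitchen)): drop {at(kitchen)}, keep {have(k2), open(d_hall_store), open(d_kitchen_lab), open(d_lab_hall)}, require {at(store), open(d_kitchen_store)}
    → {at(store), have(k2), open(d_hall_store), open(d_kitchen_lab), open(d_kitchen_store), open(d_lab_hall)}
  through step 1 (unlock(d_lab_hall)): drop {open(d_lab_hall)}, keep {at(store), have(k2), open(d_hall_store), open(d_kitchen_lab), open(d_kitchen_store)}, require {have(k2), locked(d_lab_hall)}
    → {at(store), have(k2), locked(d_lab_hall), open(d_hall_store), open(d_kitchen_lab), open(d_kitchen_store)}

== RESULT ==
["at(store)", "have(k2)", "locked(d_lab_hall)", "open(d_hall_store)", "open(d_kitchen_lab)", "open(d_kitchen_store)"]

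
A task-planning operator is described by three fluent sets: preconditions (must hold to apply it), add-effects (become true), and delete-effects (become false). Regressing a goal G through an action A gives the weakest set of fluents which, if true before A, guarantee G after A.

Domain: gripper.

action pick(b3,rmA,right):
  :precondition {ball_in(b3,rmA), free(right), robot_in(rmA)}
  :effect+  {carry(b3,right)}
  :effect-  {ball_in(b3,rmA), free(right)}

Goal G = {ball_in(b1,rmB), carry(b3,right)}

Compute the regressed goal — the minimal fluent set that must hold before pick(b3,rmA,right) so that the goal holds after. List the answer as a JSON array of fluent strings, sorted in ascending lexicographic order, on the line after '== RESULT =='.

Regress:
  G ∩ del = {}  (empty — regression defined)
  G \ add = {ball_in(b1,rmB), carry(b3,right)} \ {carry(b3,right)} = {ball_in(b1,rmB)}
  ∪ pre   = {ball_in(b1,rmB)} ∪ {ball_in(b3,rmA), free(right), robot_in(rmA)}
          = {ball_in(b1,rmB), ball_in(b3,rmA), free(right), robot_in(rmA)}

== RESULT ==
["ball_in(b1,rmB)", "ball_in(b3,rmA)", "free(right)", "robot_in(rmA)"]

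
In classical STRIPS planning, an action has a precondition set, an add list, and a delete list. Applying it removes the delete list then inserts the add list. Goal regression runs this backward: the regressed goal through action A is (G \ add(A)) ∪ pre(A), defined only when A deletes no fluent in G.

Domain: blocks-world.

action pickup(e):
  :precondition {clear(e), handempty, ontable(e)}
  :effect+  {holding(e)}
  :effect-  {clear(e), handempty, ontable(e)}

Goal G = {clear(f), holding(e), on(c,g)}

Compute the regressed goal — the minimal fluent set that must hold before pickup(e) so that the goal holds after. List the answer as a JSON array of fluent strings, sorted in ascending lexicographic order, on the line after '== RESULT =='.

Regress:
  G ∩ del = {}  (empty — regression defined)
  G \ add = {clear(f), holding(e), on(c,g)} \ {holding(e)} = {clear(f), on(c,g)}
  ∪ pre   = {clear(f), on(c,g)} ∪ {clear(e), handempty, ontable(e)}
          = {clear(e), clear(f), handempty, on(c,g), ontable(e)}

== RESULT ==
["clear(e)", "clear(f)", "handempty", "on(c,g)", "ontable(e)"]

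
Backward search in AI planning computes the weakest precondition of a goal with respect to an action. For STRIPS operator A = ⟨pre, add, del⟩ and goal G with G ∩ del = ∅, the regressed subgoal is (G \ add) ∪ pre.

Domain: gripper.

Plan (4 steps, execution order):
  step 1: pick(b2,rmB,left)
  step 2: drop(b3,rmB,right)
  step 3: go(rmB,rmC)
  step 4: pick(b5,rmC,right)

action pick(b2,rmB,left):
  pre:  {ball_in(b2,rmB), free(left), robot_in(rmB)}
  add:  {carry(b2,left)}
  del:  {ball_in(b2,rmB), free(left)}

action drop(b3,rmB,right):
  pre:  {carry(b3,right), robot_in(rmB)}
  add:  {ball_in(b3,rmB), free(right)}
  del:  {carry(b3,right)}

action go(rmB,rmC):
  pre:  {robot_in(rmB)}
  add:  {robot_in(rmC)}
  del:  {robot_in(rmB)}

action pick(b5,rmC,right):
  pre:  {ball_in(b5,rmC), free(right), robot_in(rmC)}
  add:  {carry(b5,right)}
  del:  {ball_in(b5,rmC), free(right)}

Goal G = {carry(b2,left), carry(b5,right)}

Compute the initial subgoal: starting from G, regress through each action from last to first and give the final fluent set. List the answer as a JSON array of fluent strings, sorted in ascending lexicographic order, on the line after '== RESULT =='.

Work backward from the goal:
  through step 4 (pick(b5,rmC,right)): drop {carry(b5,right)}, keep {carry(b2,left)}, require {ball_in(b5,rmC), free(right), robot_in(rmC)}
    → {ball_in(b5,rmC), carry(b2,left), free(right), robot_in(rmC)}
  through step 3 (go(rmB,rmC)): drop {robot_in(rmC)}, keep {ball_in(b5,rmC), carry(b2,left), free(right)}, require {robot_in(rmB)}
    → {ball_in(b5,rmC), carry(b2,left), free(right), robot_in(rmB)}
  through step 2 (drop(b3,rmB,right)): drop {free(right)}, keep {ball_in(b5,rmC), carry(b2,left), robot_in(rmB)}, require {carry(b3,right), robot_in(rmB)}
    → {ball_in(b5,rmC), carry(b2,left), carry(b3,right), robot_in(rmB)}
  through step 1 (pick(b2,rmB,left)): drop {carry(b2,left)}, keep {ball_in(b5,rmC), carry(b3,right), robot_in(rmB)}, require {ball_in(b2,rmB), free(left), robot_in(rmB)}
    → {ball_in(b2,rmB), ball_in(b5,rmC), carry(b3,right), free(left), robot_in(rmB)}

== RESULT ==
["ball_in(b2,rmB)", "ball_in(b5,rmC)", "carry(b3,right)", "free(left)", "robot_in(rmB)"]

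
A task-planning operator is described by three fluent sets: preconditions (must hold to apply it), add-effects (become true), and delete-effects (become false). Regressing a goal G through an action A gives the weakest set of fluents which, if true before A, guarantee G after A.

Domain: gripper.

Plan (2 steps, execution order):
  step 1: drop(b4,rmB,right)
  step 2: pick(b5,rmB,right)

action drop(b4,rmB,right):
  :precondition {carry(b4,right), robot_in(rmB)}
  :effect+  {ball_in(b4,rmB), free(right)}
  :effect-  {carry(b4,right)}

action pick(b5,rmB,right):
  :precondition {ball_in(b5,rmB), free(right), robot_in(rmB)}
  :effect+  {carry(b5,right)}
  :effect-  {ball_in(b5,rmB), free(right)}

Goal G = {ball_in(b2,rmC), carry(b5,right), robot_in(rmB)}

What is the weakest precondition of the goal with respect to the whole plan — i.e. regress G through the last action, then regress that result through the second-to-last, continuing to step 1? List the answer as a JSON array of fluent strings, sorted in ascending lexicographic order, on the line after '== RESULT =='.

Work backward from the goal:
  through step 2 (pick(b5,rmB,right)): drop {carry(b5,right)}, keep {ball_in(b2,rmC), robot_in(rmB)}, require {ball_in(b5,rmB), free(right), robot_in(rmB)}
    → {ball_in(b2,rmC), ball_in(b5,rmB), free(right), robot_in(rmB)}
  through step 1 (drop(b4,rmB,right)): drop {free(right)}, keep {ball_in(b2,rmC), ball_in(b5,rmB), robot_in(rmB)}, require {carry(b4,right), robot_in(rmB)}
    → {ball_in(b2,rmC), ball_in(b5,rmB), carry(b4,right), robot_in(rmB)}

== RESULT ==
["ball_in(b2,rmC)", "ball_in(b5,rmB)", "carry(b4,right)", "robot_in(rmB)"]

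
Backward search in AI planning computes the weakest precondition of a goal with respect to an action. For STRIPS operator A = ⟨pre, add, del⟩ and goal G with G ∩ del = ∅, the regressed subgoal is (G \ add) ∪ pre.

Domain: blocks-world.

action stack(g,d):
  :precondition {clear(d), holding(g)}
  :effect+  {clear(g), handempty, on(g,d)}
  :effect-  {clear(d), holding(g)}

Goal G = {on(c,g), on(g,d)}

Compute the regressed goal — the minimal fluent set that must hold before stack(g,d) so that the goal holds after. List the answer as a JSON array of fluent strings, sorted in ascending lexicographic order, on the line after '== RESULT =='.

Compute (G \ add) ∪ pre:
  G ∩ del = {}  (empty — regression defined)
  G \ add = {on(c,g), on(g,d)} \ {clear(g), handempty, on(g,d)} = {on(c,g)}
  ∪ pre   = {on(c,g)} ∪ {clear(d), holding(g)}
          = {clear(d), holding(g), on(c,g)}

== RESULT ==
["clear(d)", "holding(g)", "on(c,g)"]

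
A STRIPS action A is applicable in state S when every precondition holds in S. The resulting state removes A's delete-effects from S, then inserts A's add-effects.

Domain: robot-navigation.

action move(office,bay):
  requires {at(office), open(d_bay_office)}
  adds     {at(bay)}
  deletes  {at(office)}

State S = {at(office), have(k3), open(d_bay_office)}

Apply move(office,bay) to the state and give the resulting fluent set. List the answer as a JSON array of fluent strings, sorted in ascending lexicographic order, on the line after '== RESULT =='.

Progress:
  pre ⊆ S: {at(office), open(d_bay_office)} ⊆ S  — applicable
  S \ del = {have(k3), open(d_bay_office)}
  ∪ add   = {at(bay), have(k3), open(d_bay_office)}

== RESULT ==
["at(bay)", "have(k3)", "open(d_bay_office)"]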